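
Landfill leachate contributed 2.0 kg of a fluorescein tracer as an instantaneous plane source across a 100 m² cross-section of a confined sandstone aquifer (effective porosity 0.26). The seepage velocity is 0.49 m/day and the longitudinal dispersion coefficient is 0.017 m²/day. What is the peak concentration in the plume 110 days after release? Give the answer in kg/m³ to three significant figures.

The peak of an instantaneous 1D plume sits at x = vt; there the Gaussian factor is 1 and C_max = M/(n_e·A·√(4πDt)), where n_e·A is the pore area the mass is dissolved in.
√(4πDt) = √(4π × 0.017 × 110) = 4.848 m, so C_max = 2.0/(0.26 × 100 × 4.848) = 0.0159 kg/m³.

0.0159 kg/m³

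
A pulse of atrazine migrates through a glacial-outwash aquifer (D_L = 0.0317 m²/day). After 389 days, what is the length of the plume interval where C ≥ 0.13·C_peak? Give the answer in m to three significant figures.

The plume is Gaussian with σ = √(2Dt) = √(2 × 0.0317 × 389) = 4.966 m.
C/C_peak = exp(−Δx²/(2σ²)) = 0.13 ⇒ Δx = σ·√(−2 ln 0.13) = 4.966 × 2.020 = 10.03 m.
Width = 2Δx = 20.1 m.

20.1 m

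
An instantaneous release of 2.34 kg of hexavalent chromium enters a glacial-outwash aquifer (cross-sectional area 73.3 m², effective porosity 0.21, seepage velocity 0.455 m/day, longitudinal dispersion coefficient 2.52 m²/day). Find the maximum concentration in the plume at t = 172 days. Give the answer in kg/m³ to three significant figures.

The peak of an instantaneous 1D plume sits at x = vt; there the Gaussian factor is 1 and C_max = M/(n_e·A·√(4πDt)), where n_e·A is the pore area the mass is dissolved in.
√(4πDt) = √(4π × 2.52 × 172) = 73.80 m, so C_max = 2.34/(0.21 × 73.3 × 73.80) = 0.00206 kg/m³.

0.00206 kg/m³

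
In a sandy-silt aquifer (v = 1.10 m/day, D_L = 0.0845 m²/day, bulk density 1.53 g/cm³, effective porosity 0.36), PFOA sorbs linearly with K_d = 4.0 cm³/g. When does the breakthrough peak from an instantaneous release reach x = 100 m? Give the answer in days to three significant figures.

1640 days

Retardation factor R = 1 + ρ_b·K_d/n = 1 + 1.53 × 4.0/0.36 = 18.00.
Sorption retards both mechanisms: v_R = v/R = 0.06111 m/day, D_R = D/R = 0.004694 m²/day.
Peak time from v_R²t² + 2D_R t − x² = 0: t = (√(D_R² + v_R²x²) − D_R)/v_R².
√(D_R² + v_R²x²) = √(0.004694² + 0.06111² × 100²) = 6.111; v_R² = 0.003734.
t = (6.111 − 0.004694)/0.003734 = 1640 days.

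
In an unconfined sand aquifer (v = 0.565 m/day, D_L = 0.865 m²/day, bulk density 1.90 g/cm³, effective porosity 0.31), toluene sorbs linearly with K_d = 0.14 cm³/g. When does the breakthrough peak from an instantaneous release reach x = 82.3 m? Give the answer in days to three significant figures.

266 days

Retardation factor R = 1 + ρ_b·K_d/n = 1 + 1.90 × 0.14/0.31 = 1.858.
Sorption retards both mechanisms: v_R = v/R = 0.3041 m/day, D_R = D/R = 0.4656 m²/day.
Peak time from v_R²t² + 2D_R t − x² = 0: t = (√(D_R² + v_R²x²) − D_R)/v_R².
√(D_R² + v_R²x²) = √(0.4656² + 0.3041² × 82.3²) = 25.03; v_R² = 0.09248.
t = (25.03 − 0.4656)/0.09248 = 266 days.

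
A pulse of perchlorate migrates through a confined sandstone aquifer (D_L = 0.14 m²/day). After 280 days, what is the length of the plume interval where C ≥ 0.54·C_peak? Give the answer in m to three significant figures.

19.7 m

The plume is Gaussian with σ = √(2Dt) = √(2 × 0.14 × 280) = 8.854 m.
C/C_peak = exp(−Δx²/(2σ²)) = 0.54 ⇒ Δx = σ·√(−2 ln 0.54) = 8.854 × 1.110 = 9.828 m.
Width = 2Δx = 19.7 m.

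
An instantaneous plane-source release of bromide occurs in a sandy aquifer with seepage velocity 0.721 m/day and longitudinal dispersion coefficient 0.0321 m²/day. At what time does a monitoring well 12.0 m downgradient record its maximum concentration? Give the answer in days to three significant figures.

16.6 days

For the 1D instantaneous-source solution, setting ∂C/∂t = 0 at fixed x gives v²t² + 2Dt − x² = 0, so t = (√(D² + v²x²) − D)/v².
√(D² + v²x²) = √(0.0321² + 0.721² × 12.0²) = 8.652; v² = 0.519841.
t = (8.652 − 0.0321)/0.519841 = 16.6 days (vs. the pure-advection estimate x/v = 16.6 d).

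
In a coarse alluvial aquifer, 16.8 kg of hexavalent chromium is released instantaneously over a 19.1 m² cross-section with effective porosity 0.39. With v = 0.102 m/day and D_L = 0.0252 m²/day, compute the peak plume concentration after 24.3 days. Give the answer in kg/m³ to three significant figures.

0.813 kg/m³

The peak of an instantaneous 1D plume sits at x = vt; there the Gaussian factor is 1 and C_max = M/(n_e·A·√(4πDt)), where n_e·A is the pore area the mass is dissolved in.
√(4πDt) = √(4π × 0.0252 × 24.3) = 2.774 m, so C_max = 16.8/(0.39 × 19.1 × 2.774) = 0.813 kg/m³.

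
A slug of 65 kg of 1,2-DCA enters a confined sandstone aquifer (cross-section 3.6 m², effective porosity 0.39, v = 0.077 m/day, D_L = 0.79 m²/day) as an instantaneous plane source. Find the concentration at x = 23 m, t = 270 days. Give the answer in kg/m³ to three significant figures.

0.889 kg/m³

For an instantaneous plane source, C(x,t) = M/(n_e·A·√(4πDt)) · exp(−(x−vt)²/(4Dt)), with n_e·A the pore (flow) area.
Plume center vt = 0.077 × 270 = 20.79 m, so the well at 23 m is 2.21 m downgradient of the peak.
√(4πDt) = 51.77 m, giving peak height M/(n_e·A·√(4πDt)) = 65/(0.39 × 3.6 × 51.77) = 0.8943 kg/m³.
(x−vt)²/(4Dt) = (2.21)²/(4 × 0.79 × 270) = 0.005724; exp(−0.005724) = 0.9943.
C = 0.8943 × 0.9943 = 0.889 kg/m³.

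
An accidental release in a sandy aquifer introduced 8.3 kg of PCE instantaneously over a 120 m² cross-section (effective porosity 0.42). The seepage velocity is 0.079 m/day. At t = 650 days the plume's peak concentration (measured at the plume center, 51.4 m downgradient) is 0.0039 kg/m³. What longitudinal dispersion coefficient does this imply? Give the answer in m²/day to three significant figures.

At the plume center C_max = M/(n_e·A·√(4πDt)), so D = M²/(4πt·(n_e·A·C_max)²).
n_e·A·C_max = 0.42 × 120 × 0.0039 = 0.1966 kg/m.
D = 8.3²/(4π × 650 × 0.1966²) = 0.218 m²/day.

0.218 m²/day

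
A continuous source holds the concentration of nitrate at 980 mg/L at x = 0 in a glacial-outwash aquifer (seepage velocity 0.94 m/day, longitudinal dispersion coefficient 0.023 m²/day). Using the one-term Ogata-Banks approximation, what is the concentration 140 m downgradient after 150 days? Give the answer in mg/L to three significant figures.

635 mg/L

For a continuous step input, C/C₀ ≈ ½·erfc((x−vt)/(2√(Dt))).
vt = 0.94 × 150 = 141 m and 2√(Dt) = 2√(0.023 × 150) = 3.715 m.
Argument (x−vt)/(2√(Dt)) = (140 − 141)/3.715 = -0.2692; ½·erfc(-0.2692) = 0.6483.
C = 980 × 0.6483 = 635 mg/L.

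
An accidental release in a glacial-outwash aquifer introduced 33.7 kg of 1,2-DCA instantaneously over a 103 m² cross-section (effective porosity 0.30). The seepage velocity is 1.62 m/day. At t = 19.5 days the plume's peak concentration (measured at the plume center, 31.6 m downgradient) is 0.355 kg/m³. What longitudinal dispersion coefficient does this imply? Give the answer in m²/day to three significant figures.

At the plume center C_max = M/(n_e·A·√(4πDt)), so D = M²/(4πt·(n_e·A·C_max)²).
n_e·A·C_max = 0.30 × 103 × 0.355 = 10.97 kg/m.
D = 33.7²/(4π × 19.5 × 10.97²) = 0.0385 m²/day.

0.0385 m²/day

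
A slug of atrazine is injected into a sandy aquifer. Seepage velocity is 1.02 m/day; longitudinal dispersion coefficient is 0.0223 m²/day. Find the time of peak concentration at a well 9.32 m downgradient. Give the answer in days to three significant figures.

For the 1D instantaneous-source solution, setting ∂C/∂t = 0 at fixed x gives v²t² + 2Dt − x² = 0, so t = (√(D² + v²x²) − D)/v².
√(D² + v²x²) = √(0.0223² + 1.02² × 9.32²) = 9.506; v² = 1.0404.
t = (9.506 − 0.0223)/1.0404 = 9.12 days (vs. the pure-advection estimate x/v = 9.14 d).

9.12 days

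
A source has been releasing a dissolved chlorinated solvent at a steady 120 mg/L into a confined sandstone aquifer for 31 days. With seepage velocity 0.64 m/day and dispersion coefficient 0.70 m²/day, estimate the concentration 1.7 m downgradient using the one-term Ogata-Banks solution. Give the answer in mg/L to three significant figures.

For a continuous step input, C/C₀ ≈ ½·erfc((x−vt)/(2√(Dt))).
vt = 0.64 × 31 = 19.84 m and 2√(Dt) = 2√(0.70 × 31) = 9.317 m.
Argument (x−vt)/(2√(Dt)) = (1.7 − 19.84)/9.317 = -1.947; ½·erfc(-1.947) = 0.9971.
C = 120 × 0.9971 = 120 mg/L.

120 mg/L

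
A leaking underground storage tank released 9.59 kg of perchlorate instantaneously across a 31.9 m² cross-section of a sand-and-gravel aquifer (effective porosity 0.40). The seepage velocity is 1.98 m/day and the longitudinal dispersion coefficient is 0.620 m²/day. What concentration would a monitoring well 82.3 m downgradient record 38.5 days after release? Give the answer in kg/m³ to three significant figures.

For an instantaneous plane source, C(x,t) = M/(n_e·A·√(4πDt)) · exp(−(x−vt)²/(4Dt)), with n_e·A the pore (flow) area.
Plume center vt = 1.98 × 38.5 = 76.23 m, so the well at 82.3 m is 6.07 m downgradient of the peak.
√(4πDt) = 17.32 m, giving peak height M/(n_e·A·√(4πDt)) = 9.59/(0.40 × 31.9 × 17.32) = 0.04339 kg/m³.
(x−vt)²/(4Dt) = (6.07)²/(4 × 0.620 × 38.5) = 0.3859; exp(−0.3859) = 0.6798.
C = 0.04339 × 0.6798 = 0.0295 kg/m³.

0.0295 kg/m³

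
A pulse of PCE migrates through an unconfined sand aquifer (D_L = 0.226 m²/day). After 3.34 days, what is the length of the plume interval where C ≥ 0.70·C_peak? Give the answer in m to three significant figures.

The plume is Gaussian with σ = √(2Dt) = √(2 × 0.226 × 3.34) = 1.229 m.
C/C_peak = exp(−Δx²/(2σ²)) = 0.70 ⇒ Δx = σ·√(−2 ln 0.70) = 1.229 × 0.8446 = 1.038 m.
Width = 2Δx = 2.08 m.

2.08 m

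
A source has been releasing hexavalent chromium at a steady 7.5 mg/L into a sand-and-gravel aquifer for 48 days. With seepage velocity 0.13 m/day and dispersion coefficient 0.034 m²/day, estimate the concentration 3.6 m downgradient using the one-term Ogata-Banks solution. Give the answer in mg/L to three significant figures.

6.96 mg/L

For a continuous step input, C/C₀ ≈ ½·erfc((x−vt)/(2√(Dt))).
vt = 0.13 × 48 = 6.24 m and 2√(Dt) = 2√(0.034 × 48) = 2.555 m.
Argument (x−vt)/(2√(Dt)) = (3.6 − 6.24)/2.555 = -1.033; ½·erfc(-1.033) = 0.9280.
C = 7.5 × 0.9280 = 6.96 mg/L.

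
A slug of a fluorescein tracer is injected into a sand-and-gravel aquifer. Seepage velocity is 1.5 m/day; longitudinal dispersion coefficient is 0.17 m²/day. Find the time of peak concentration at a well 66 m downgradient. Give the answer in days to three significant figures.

For the 1D instantaneous-source solution, setting ∂C/∂t = 0 at fixed x gives v²t² + 2Dt − x² = 0, so t = (√(D² + v²x²) − D)/v².
√(D² + v²x²) = √(0.17² + 1.5² × 66²) = 99.00; v² = 2.25.
t = (99.00 − 0.17)/2.25 = 43.9 days (vs. the pure-advection estimate x/v = 44.0 d).

43.9 days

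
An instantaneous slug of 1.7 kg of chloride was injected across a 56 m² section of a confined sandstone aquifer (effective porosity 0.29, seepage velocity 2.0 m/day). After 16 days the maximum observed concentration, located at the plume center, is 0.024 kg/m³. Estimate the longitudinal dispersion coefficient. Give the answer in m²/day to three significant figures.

At the plume center C_max = M/(n_e·A·√(4πDt)), so D = M²/(4πt·(n_e·A·C_max)²).
n_e·A·C_max = 0.29 × 56 × 0.024 = 0.3898 kg/m.
D = 1.7²/(4π × 16 × 0.3898²) = 0.0946 m²/day.

0.0946 m²/day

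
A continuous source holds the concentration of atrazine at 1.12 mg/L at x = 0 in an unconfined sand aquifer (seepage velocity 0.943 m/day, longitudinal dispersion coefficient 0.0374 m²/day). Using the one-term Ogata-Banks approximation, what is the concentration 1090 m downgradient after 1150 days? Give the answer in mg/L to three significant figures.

0.308 mg/L

For a continuous step input, C/C₀ ≈ ½·erfc((x−vt)/(2√(Dt))).
vt = 0.943 × 1150 = 1084.45 m and 2√(Dt) = 2√(0.0374 × 1150) = 13.12 m.
Argument (x−vt)/(2√(Dt)) = (1090 − 1084.45)/13.12 = 0.4230; ½·erfc(0.4230) = 0.2748.
C = 1.12 × 0.2748 = 0.308 mg/L.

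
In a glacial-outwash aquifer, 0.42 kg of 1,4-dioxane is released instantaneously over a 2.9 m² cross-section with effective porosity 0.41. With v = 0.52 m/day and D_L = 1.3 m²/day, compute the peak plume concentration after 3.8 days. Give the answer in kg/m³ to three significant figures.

The peak of an instantaneous 1D plume sits at x = vt; there the Gaussian factor is 1 and C_max = M/(n_e·A·√(4πDt)), where n_e·A is the pore area the mass is dissolved in.
√(4πDt) = √(4π × 1.3 × 3.8) = 7.879 m, so C_max = 0.42/(0.41 × 2.9 × 7.879) = 0.0448 kg/m³.

0.0448 kg/m³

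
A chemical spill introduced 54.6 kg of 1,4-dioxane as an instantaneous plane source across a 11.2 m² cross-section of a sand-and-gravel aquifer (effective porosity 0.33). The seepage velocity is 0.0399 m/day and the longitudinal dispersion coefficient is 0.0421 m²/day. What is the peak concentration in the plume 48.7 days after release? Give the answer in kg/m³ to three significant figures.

2.91 kg/m³

The peak of an instantaneous 1D plume sits at x = vt; there the Gaussian factor is 1 and C_max = M/(n_e·A·√(4πDt)), where n_e·A is the pore area the mass is dissolved in.
√(4πDt) = √(4π × 0.0421 × 48.7) = 5.076 m, so C_max = 54.6/(0.33 × 11.2 × 5.076) = 2.91 kg/m³.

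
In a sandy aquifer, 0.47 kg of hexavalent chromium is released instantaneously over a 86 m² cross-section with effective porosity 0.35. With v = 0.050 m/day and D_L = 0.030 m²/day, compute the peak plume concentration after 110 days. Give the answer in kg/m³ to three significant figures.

The peak of an instantaneous 1D plume sits at x = vt; there the Gaussian factor is 1 and C_max = M/(n_e·A·√(4πDt)), where n_e·A is the pore area the mass is dissolved in.
√(4πDt) = √(4π × 0.030 × 110) = 6.440 m, so C_max = 0.47/(0.35 × 86 × 6.440) = 0.00242 kg/m³.

0.00242 kg/m³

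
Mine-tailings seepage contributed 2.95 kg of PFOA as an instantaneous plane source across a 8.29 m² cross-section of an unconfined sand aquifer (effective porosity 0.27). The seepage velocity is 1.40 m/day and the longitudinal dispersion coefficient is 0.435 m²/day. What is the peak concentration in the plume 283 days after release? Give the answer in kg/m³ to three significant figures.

The peak of an instantaneous 1D plume sits at x = vt; there the Gaussian factor is 1 and C_max = M/(n_e·A·√(4πDt)), where n_e·A is the pore area the mass is dissolved in.
√(4πDt) = √(4π × 0.435 × 283) = 39.33 m, so C_max = 2.95/(0.27 × 8.29 × 39.33) = 0.0335 kg/m³.

0.0335 kg/m³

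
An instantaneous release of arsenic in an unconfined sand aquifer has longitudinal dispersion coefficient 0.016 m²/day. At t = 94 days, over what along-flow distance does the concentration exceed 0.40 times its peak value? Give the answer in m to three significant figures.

The plume is Gaussian with σ = √(2Dt) = √(2 × 0.016 × 94) = 1.734 m.
C/C_peak = exp(−Δx²/(2σ²)) = 0.40 ⇒ Δx = σ·√(−2 ln 0.40) = 1.734 × 1.354 = 2.348 m.
Width = 2Δx = 4.70 m.

4.70 m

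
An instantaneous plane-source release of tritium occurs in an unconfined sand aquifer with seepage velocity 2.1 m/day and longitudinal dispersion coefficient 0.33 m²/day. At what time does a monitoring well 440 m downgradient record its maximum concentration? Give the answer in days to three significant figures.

209 days

For the 1D instantaneous-source solution, setting ∂C/∂t = 0 at fixed x gives v²t² + 2Dt − x² = 0, so t = (√(D² + v²x²) − D)/v².
√(D² + v²x²) = √(0.33² + 2.1² × 440²) = 924.0; v² = 4.41.
t = (924.0 − 0.33)/4.41 = 209 days (vs. the pure-advection estimate x/v = 210 d).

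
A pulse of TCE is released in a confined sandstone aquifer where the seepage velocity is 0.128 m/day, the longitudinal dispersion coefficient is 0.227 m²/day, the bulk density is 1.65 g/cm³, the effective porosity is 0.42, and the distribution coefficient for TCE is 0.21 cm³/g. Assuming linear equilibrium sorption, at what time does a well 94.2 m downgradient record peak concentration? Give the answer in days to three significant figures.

1320 days

Retardation factor R = 1 + ρ_b·K_d/n = 1 + 1.65 × 0.21/0.42 = 1.825.
Sorption retards both mechanisms: v_R = v/R = 0.07014 m/day, D_R = D/R = 0.1244 m²/day.
Peak time from v_R²t² + 2D_R t − x² = 0: t = (√(D_R² + v_R²x²) − D_R)/v_R².
√(D_R² + v_R²x²) = √(0.1244² + 0.07014² × 94.2²) = 6.608; v_R² = 0.004920.
t = (6.608 − 0.1244)/0.004920 = 1320 days.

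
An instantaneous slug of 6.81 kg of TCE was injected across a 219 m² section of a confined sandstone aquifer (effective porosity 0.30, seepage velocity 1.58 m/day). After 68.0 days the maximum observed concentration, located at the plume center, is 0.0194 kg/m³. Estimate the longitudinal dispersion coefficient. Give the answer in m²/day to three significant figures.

0.0334 m²/day

At the plume center C_max = M/(n_e·A·√(4πDt)), so D = M²/(4πt·(n_e·A·C_max)²).
n_e·A·C_max = 0.30 × 219 × 0.0194 = 1.275 kg/m.
D = 6.81²/(4π × 68.0 × 1.275²) = 0.0334 m²/day.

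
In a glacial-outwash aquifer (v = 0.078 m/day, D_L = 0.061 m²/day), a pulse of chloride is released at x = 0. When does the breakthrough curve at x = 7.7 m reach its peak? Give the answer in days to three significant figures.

For the 1D instantaneous-source solution, setting ∂C/∂t = 0 at fixed x gives v²t² + 2Dt − x² = 0, so t = (√(D² + v²x²) − D)/v².
√(D² + v²x²) = √(0.061² + 0.078² × 7.7²) = 0.6037; v² = 0.006084.
t = (0.6037 − 0.061)/0.006084 = 89.2 days (vs. the pure-advection estimate x/v = 98.7 d).

89.2 days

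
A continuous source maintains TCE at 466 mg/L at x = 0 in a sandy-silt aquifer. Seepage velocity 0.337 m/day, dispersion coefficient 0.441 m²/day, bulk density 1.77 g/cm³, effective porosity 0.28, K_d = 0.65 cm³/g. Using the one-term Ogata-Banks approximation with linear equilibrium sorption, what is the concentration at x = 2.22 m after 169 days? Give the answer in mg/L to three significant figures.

443 mg/L

Retardation factor R = 1 + ρ_b·K_d/n = 1 + 1.77 × 0.65/0.28 = 5.109.
Sorption retards both mechanisms: v_R = v/R = 0.06596 m/day, D_R = D/R = 0.08632 m²/day.
v_R·t = 0.06596 × 169 = 11.14724 m; 2√(D_R t) = 7.639 m; argument = (2.22 − 11.14724)/7.639 = -1.169.
C = C₀ × ½·erfc(-1.169) = 466 × 0.9509 = 443 mg/L.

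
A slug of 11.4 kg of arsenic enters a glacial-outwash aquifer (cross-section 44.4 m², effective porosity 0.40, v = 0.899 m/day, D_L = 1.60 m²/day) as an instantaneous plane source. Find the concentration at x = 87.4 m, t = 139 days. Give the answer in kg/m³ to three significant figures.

0.00249 kg/m³

For an instantaneous plane source, C(x,t) = M/(n_e·A·√(4πDt)) · exp(−(x−vt)²/(4Dt)), with n_e·A the pore (flow) area.
Plume center vt = 0.899 × 139 = 124.961 m, so the well at 87.4 m is 37.561 m upgradient of the peak.
√(4πDt) = 52.87 m, giving peak height M/(n_e·A·√(4πDt)) = 11.4/(0.40 × 44.4 × 52.87) = 0.01214 kg/m³.
(x−vt)²/(4Dt) = (-37.561)²/(4 × 1.60 × 139) = 1.586; exp(−1.586) = 0.2047.
C = 0.01214 × 0.2047 = 0.00249 kg/m³.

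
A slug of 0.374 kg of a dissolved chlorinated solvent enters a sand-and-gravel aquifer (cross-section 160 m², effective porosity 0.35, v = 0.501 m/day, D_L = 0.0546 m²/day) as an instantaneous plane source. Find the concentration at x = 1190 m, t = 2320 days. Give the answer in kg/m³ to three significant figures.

3.69e-05 kg/m³

For an instantaneous plane source, C(x,t) = M/(n_e·A·√(4πDt)) · exp(−(x−vt)²/(4Dt)), with n_e·A the pore (flow) area.
Plume center vt = 0.501 × 2320 = 1162.32 m, so the well at 1190 m is 27.68 m downgradient of the peak.
√(4πDt) = 39.90 m, giving peak height M/(n_e·A·√(4πDt)) = 0.374/(0.35 × 160 × 39.90) = 0.0001674 kg/m³.
(x−vt)²/(4Dt) = (27.68)²/(4 × 0.0546 × 2320) = 1.512; exp(−1.512) = 0.2205.
C = 0.0001674 × 0.2205 = 3.69e-05 kg/m³.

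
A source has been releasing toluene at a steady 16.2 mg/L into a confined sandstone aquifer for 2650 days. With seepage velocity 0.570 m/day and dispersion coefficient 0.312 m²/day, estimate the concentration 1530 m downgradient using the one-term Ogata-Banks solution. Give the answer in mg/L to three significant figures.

For a continuous step input, C/C₀ ≈ ½·erfc((x−vt)/(2√(Dt))).
vt = 0.570 × 2650 = 1510.5 m and 2√(Dt) = 2√(0.312 × 2650) = 57.51 m.
Argument (x−vt)/(2√(Dt)) = (1530 − 1510.5)/57.51 = 0.3391; ½·erfc(0.3391) = 0.3158.
C = 16.2 × 0.3158 = 5.12 mg/L.

5.12 mg/L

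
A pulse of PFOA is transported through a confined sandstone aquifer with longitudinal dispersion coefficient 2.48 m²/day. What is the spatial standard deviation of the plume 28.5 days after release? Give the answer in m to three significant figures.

11.9 m

Dispersive spreading gives a Gaussian with σ² = 2Dt; advection only shifts the center.
σ = √(2 × 2.48 × 28.5) = 11.9 m.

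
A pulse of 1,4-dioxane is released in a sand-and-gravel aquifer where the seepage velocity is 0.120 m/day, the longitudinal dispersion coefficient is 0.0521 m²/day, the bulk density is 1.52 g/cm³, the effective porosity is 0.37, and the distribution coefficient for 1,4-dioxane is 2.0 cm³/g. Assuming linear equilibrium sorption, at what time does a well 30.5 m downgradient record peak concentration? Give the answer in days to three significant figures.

2310 days

Retardation factor R = 1 + ρ_b·K_d/n = 1 + 1.52 × 2.0/0.37 = 9.216.
Sorption retards both mechanisms: v_R = v/R = 0.01302 m/day, D_R = D/R = 0.005653 m²/day.
Peak time from v_R²t² + 2D_R t − x² = 0: t = (√(D_R² + v_R²x²) − D_R)/v_R².
√(D_R² + v_R²x²) = √(0.005653² + 0.01302² × 30.5²) = 0.3972; v_R² = 0.0001695.
t = (0.3972 − 0.005653)/0.0001695 = 2310 days.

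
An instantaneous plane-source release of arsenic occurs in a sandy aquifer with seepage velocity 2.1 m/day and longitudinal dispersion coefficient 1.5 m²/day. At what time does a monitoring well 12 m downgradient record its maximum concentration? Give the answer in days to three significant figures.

5.38 days

For the 1D instantaneous-source solution, setting ∂C/∂t = 0 at fixed x gives v²t² + 2Dt − x² = 0, so t = (√(D² + v²x²) − D)/v².
√(D² + v²x²) = √(1.5² + 2.1² × 12²) = 25.24; v² = 4.41.
t = (25.24 − 1.5)/4.41 = 5.38 days (vs. the pure-advection estimate x/v = 5.71 d).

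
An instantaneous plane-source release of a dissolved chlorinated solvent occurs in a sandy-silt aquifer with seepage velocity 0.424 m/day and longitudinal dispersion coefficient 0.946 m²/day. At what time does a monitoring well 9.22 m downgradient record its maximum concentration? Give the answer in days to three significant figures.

17.1 days

For the 1D instantaneous-source solution, setting ∂C/∂t = 0 at fixed x gives v²t² + 2Dt − x² = 0, so t = (√(D² + v²x²) − D)/v².
√(D² + v²x²) = √(0.946² + 0.424² × 9.22²) = 4.022; v² = 0.179776.
t = (4.022 − 0.946)/0.179776 = 17.1 days (vs. the pure-advection estimate x/v = 21.7 d).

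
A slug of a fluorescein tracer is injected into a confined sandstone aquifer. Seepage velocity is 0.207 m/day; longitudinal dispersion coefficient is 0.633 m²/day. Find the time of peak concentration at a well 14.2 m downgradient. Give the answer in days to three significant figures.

55.4 days

For the 1D instantaneous-source solution, setting ∂C/∂t = 0 at fixed x gives v²t² + 2Dt − x² = 0, so t = (√(D² + v²x²) − D)/v².
√(D² + v²x²) = √(0.633² + 0.207² × 14.2²) = 3.007; v² = 0.042849.
t = (3.007 − 0.633)/0.042849 = 55.4 days (vs. the pure-advection estimate x/v = 68.6 d).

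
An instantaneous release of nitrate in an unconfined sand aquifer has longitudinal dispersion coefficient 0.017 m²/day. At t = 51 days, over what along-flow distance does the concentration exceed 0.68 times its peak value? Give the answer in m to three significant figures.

The plume is Gaussian with σ = √(2Dt) = √(2 × 0.017 × 51) = 1.317 m.
C/C_peak = exp(−Δx²/(2σ²)) = 0.68 ⇒ Δx = σ·√(−2 ln 0.68) = 1.317 × 0.8783 = 1.157 m.
Width = 2Δx = 2.31 m.

2.31 m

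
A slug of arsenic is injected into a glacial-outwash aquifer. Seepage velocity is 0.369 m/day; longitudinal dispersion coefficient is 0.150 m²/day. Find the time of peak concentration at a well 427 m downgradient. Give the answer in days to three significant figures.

1160 days

For the 1D instantaneous-source solution, setting ∂C/∂t = 0 at fixed x gives v²t² + 2Dt − x² = 0, so t = (√(D² + v²x²) − D)/v².
√(D² + v²x²) = √(0.150² + 0.369² × 427²) = 157.6; v² = 0.136161.
t = (157.6 − 0.150)/0.136161 = 1160 days (vs. the pure-advection estimate x/v = 1160 d).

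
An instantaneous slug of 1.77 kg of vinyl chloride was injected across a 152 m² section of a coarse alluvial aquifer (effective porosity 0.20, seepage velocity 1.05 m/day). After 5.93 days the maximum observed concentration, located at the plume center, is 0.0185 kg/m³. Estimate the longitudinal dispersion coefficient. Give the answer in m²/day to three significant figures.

At the plume center C_max = M/(n_e·A·√(4πDt)), so D = M²/(4πt·(n_e·A·C_max)²).
n_e·A·C_max = 0.20 × 152 × 0.0185 = 0.5624 kg/m.
D = 1.77²/(4π × 5.93 × 0.5624²) = 0.133 m²/day.

0.133 m²/day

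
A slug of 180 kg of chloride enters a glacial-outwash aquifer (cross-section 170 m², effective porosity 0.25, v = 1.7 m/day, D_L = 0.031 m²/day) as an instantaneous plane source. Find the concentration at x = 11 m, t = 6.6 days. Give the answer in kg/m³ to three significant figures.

For an instantaneous plane source, C(x,t) = M/(n_e·A·√(4πDt)) · exp(−(x−vt)²/(4Dt)), with n_e·A the pore (flow) area.
Plume center vt = 1.7 × 6.6 = 11.22 m, so the well at 11 m is 0.22 m upgradient of the peak.
√(4πDt) = 1.603 m, giving peak height M/(n_e·A·√(4πDt)) = 180/(0.25 × 170 × 1.603) = 2.642 kg/m³.
(x−vt)²/(4Dt) = (-0.22)²/(4 × 0.031 × 6.6) = 0.05914; exp(−0.05914) = 0.9426.
C = 2.642 × 0.9426 = 2.49 kg/m³.

2.49 kg/m³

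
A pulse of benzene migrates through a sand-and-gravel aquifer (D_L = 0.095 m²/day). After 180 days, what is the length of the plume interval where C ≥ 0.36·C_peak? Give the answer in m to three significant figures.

16.7 m

The plume is Gaussian with σ = √(2Dt) = √(2 × 0.095 × 180) = 5.848 m.
C/C_peak = exp(−Δx²/(2σ²)) = 0.36 ⇒ Δx = σ·√(−2 ln 0.36) = 5.848 × 1.429 = 8.357 m.
Width = 2Δx = 16.7 m.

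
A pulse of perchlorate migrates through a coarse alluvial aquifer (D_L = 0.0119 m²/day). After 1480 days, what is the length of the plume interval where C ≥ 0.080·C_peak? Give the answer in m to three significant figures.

26.7 m

The plume is Gaussian with σ = √(2Dt) = √(2 × 0.0119 × 1480) = 5.935 m.
C/C_peak = exp(−Δx²/(2σ²)) = 0.080 ⇒ Δx = σ·√(−2 ln 0.080) = 5.935 × 2.248 = 13.34 m.
Width = 2Δx = 26.7 m.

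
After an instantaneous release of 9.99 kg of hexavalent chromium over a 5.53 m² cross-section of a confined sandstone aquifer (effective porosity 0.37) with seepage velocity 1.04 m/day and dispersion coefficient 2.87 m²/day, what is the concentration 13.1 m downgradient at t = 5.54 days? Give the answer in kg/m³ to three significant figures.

0.148 kg/m³

For an instantaneous plane source, C(x,t) = M/(n_e·A·√(4πDt)) · exp(−(x−vt)²/(4Dt)), with n_e·A the pore (flow) area.
Plume center vt = 1.04 × 5.54 = 5.7616 m, so the well at 13.1 m is 7.3384 m downgradient of the peak.
√(4πDt) = 14.14 m, giving peak height M/(n_e·A·√(4πDt)) = 9.99/(0.37 × 5.53 × 14.14) = 0.3453 kg/m³.
(x−vt)²/(4Dt) = (7.3384)²/(4 × 2.87 × 5.54) = 0.8467; exp(−0.8467) = 0.4288.
C = 0.3453 × 0.4288 = 0.148 kg/m³.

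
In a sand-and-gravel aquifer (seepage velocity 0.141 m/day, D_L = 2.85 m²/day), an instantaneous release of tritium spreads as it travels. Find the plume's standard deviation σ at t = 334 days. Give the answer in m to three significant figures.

43.6 m

Dispersive spreading gives a Gaussian with σ² = 2Dt; advection only shifts the center.
σ = √(2 × 2.85 × 334) = 43.6 m.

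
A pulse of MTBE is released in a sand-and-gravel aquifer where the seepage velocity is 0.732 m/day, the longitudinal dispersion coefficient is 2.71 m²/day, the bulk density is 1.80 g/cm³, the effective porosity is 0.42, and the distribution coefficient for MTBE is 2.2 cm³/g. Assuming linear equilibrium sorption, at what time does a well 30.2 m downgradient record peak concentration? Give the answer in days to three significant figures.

Retardation factor R = 1 + ρ_b·K_d/n = 1 + 1.80 × 2.2/0.42 = 10.43.
Sorption retards both mechanisms: v_R = v/R = 0.07018 m/day, D_R = D/R = 0.2598 m²/day.
Peak time from v_R²t² + 2D_R t − x² = 0: t = (√(D_R² + v_R²x²) − D_R)/v_R².
√(D_R² + v_R²x²) = √(0.2598² + 0.07018² × 30.2²) = 2.135; v_R² = 0.004925.
t = (2.135 − 0.2598)/0.004925 = 381 days.

381 days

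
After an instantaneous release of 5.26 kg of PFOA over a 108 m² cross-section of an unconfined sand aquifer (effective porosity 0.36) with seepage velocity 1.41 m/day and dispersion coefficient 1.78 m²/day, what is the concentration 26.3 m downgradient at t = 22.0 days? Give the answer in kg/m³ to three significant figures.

0.00529 kg/m³

For an instantaneous plane source, C(x,t) = M/(n_e·A·√(4πDt)) · exp(−(x−vt)²/(4Dt)), with n_e·A the pore (flow) area.
Plume center vt = 1.41 × 22.0 = 31.02 m, so the well at 26.3 m is 4.72 m upgradient of the peak.
√(4πDt) = 22.18 m, giving peak height M/(n_e·A·√(4πDt)) = 5.26/(0.36 × 108 × 22.18) = 0.006100 kg/m³.
(x−vt)²/(4Dt) = (-4.72)²/(4 × 1.78 × 22.0) = 0.1422; exp(−0.1422) = 0.8674.
C = 0.006100 × 0.8674 = 0.00529 kg/m³.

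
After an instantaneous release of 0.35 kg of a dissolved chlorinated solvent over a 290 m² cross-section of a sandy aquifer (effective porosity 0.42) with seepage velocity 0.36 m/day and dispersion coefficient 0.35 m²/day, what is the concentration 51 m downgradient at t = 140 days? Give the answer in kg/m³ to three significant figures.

0.000116 kg/m³

For an instantaneous plane source, C(x,t) = M/(n_e·A·√(4πDt)) · exp(−(x−vt)²/(4Dt)), with n_e·A the pore (flow) area.
Plume center vt = 0.36 × 140 = 50.4 m, so the well at 51 m is 0.6 m downgradient of the peak.
√(4πDt) = 24.81 m, giving peak height M/(n_e·A·√(4πDt)) = 0.35/(0.42 × 290 × 24.81) = 0.0001158 kg/m³.
(x−vt)²/(4Dt) = (0.6)²/(4 × 0.35 × 140) = 0.001837; exp(−0.001837) = 0.9982.
C = 0.0001158 × 0.9982 = 0.000116 kg/m³.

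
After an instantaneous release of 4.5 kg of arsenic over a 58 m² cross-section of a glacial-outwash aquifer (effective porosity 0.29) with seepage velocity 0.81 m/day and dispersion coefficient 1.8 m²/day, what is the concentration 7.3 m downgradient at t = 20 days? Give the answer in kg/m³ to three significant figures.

For an instantaneous plane source, C(x,t) = M/(n_e·A·√(4πDt)) · exp(−(x−vt)²/(4Dt)), with n_e·A the pore (flow) area.
Plume center vt = 0.81 × 20 = 16.2 m, so the well at 7.3 m is 8.9 m upgradient of the peak.
√(4πDt) = 21.27 m, giving peak height M/(n_e·A·√(4πDt)) = 4.5/(0.29 × 58 × 21.27) = 0.01258 kg/m³.
(x−vt)²/(4Dt) = (-8.9)²/(4 × 1.8 × 20) = 0.5501; exp(−0.5501) = 0.5769.
C = 0.01258 × 0.5769 = 0.00726 kg/m³.

0.00726 kg/m³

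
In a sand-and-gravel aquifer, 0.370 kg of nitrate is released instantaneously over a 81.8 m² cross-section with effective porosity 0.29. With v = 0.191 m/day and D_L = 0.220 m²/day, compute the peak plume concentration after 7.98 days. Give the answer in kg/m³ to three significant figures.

0.00332 kg/m³

The peak of an instantaneous 1D plume sits at x = vt; there the Gaussian factor is 1 and C_max = M/(n_e·A·√(4πDt)), where n_e·A is the pore area the mass is dissolved in.
√(4πDt) = √(4π × 0.220 × 7.98) = 4.697 m, so C_max = 0.370/(0.29 × 81.8 × 4.697) = 0.00332 kg/m³.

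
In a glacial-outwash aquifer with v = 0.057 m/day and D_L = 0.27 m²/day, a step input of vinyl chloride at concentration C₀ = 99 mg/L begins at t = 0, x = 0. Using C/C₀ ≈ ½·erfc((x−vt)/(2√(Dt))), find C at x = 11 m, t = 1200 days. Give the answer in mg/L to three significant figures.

97.8 mg/L

For a continuous step input, C/C₀ ≈ ½·erfc((x−vt)/(2√(Dt))).
vt = 0.057 × 1200 = 68.4 m and 2√(Dt) = 2√(0.27 × 1200) = 36.00 m.
Argument (x−vt)/(2√(Dt)) = (11 − 68.4)/36.00 = -1.594; ½·erfc(-1.594) = 0.9879.
C = 99 × 0.9879 = 97.8 mg/L.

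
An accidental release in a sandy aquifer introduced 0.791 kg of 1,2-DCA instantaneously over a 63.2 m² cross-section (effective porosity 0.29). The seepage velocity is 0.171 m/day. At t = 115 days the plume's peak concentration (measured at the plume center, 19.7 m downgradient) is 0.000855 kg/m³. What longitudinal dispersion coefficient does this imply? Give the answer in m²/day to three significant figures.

1.76 m²/day

At the plume center C_max = M/(n_e·A·√(4πDt)), so D = M²/(4πt·(n_e·A·C_max)²).
n_e·A·C_max = 0.29 × 63.2 × 0.000855 = 0.01567 kg/m.
D = 0.791²/(4π × 115 × 0.01567²) = 1.76 m²/day.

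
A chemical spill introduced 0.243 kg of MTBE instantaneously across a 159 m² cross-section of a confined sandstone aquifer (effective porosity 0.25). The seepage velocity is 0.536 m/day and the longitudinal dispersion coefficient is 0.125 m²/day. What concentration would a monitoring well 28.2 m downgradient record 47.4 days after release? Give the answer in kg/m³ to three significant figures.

0.000510 kg/m³

For an instantaneous plane source, C(x,t) = M/(n_e·A·√(4πDt)) · exp(−(x−vt)²/(4Dt)), with n_e·A the pore (flow) area.
Plume center vt = 0.536 × 47.4 = 25.4064 m, so the well at 28.2 m is 2.7936 m downgradient of the peak.
√(4πDt) = 8.629 m, giving peak height M/(n_e·A·√(4πDt)) = 0.243/(0.25 × 159 × 8.629) = 0.0007084 kg/m³.
(x−vt)²/(4Dt) = (2.7936)²/(4 × 0.125 × 47.4) = 0.3293; exp(−0.3293) = 0.7194.
C = 0.0007084 × 0.7194 = 0.000510 kg/m³.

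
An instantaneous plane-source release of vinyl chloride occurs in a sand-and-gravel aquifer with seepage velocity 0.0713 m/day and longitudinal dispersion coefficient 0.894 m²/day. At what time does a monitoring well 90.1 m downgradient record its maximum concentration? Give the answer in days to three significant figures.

1100 days

For the 1D instantaneous-source solution, setting ∂C/∂t = 0 at fixed x gives v²t² + 2Dt − x² = 0, so t = (√(D² + v²x²) − D)/v².
√(D² + v²x²) = √(0.894² + 0.0713² × 90.1²) = 6.486; v² = 0.00508369.
t = (6.486 − 0.894)/0.00508369 = 1100 days (vs. the pure-advection estimate x/v = 1260 d).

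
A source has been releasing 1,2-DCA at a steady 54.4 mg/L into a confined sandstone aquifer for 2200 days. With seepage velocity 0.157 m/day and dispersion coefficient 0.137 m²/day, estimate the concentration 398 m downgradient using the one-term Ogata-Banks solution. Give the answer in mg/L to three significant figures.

For a continuous step input, C/C₀ ≈ ½·erfc((x−vt)/(2√(Dt))).
vt = 0.157 × 2200 = 345.4 m and 2√(Dt) = 2√(0.137 × 2200) = 34.72 m.
Argument (x−vt)/(2√(Dt)) = (398 − 345.4)/34.72 = 1.515; ½·erfc(1.515) = 0.01608.
C = 54.4 × 0.01608 = 0.875 mg/L.

0.875 mg/L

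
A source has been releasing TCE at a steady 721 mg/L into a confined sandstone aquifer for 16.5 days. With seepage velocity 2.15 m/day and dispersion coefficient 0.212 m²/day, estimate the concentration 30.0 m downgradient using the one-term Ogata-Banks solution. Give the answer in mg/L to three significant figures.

707 mg/L

For a continuous step input, C/C₀ ≈ ½·erfc((x−vt)/(2√(Dt))).
vt = 2.15 × 16.5 = 35.475 m and 2√(Dt) = 2√(0.212 × 16.5) = 3.741 m.
Argument (x−vt)/(2√(Dt)) = (30.0 − 35.475)/3.741 = -1.464; ½·erfc(-1.464) = 0.9808.
C = 721 × 0.9808 = 707 mg/L.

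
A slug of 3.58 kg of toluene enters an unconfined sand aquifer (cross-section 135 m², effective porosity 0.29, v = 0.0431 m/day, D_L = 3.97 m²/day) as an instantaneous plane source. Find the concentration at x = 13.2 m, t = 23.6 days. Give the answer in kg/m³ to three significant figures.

0.00179 kg/m³

For an instantaneous plane source, C(x,t) = M/(n_e·A·√(4πDt)) · exp(−(x−vt)²/(4Dt)), with n_e·A the pore (flow) area.
Plume center vt = 0.0431 × 23.6 = 1.01716 m, so the well at 13.2 m is 12.18284 m downgradient of the peak.
√(4πDt) = 34.31 m, giving peak height M/(n_e·A·√(4πDt)) = 3.58/(0.29 × 135 × 34.31) = 0.002665 kg/m³.
(x−vt)²/(4Dt) = (12.18284)²/(4 × 3.97 × 23.6) = 0.3960; exp(−0.3960) = 0.6730.
C = 0.002665 × 0.6730 = 0.00179 kg/m³.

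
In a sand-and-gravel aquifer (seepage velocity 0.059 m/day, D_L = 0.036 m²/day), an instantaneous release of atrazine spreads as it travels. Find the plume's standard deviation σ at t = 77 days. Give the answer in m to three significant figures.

Dispersive spreading gives a Gaussian with σ² = 2Dt; advection only shifts the center.
σ = √(2 × 0.036 × 77) = 2.35 m.

2.35 m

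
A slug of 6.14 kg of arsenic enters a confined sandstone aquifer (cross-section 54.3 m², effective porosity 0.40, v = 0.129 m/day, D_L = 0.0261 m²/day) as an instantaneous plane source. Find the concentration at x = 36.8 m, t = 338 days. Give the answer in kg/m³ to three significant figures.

For an instantaneous plane source, C(x,t) = M/(n_e·A·√(4πDt)) · exp(−(x−vt)²/(4Dt)), with n_e·A the pore (flow) area.
Plume center vt = 0.129 × 338 = 43.602 m, so the well at 36.8 m is 6.802 m upgradient of the peak.
√(4πDt) = 10.53 m, giving peak height M/(n_e·A·√(4πDt)) = 6.14/(0.40 × 54.3 × 10.53) = 0.02685 kg/m³.
(x−vt)²/(4Dt) = (-6.802)²/(4 × 0.0261 × 338) = 1.311; exp(−1.311) = 0.2696.
C = 0.02685 × 0.2696 = 0.00724 kg/m³.

0.00724 kg/m³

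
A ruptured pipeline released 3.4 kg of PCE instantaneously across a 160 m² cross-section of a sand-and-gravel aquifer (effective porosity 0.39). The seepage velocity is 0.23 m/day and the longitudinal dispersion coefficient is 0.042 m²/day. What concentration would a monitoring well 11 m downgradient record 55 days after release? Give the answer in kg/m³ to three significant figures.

0.00753 kg/m³

For an instantaneous plane source, C(x,t) = M/(n_e·A·√(4πDt)) · exp(−(x−vt)²/(4Dt)), with n_e·A the pore (flow) area.
Plume center vt = 0.23 × 55 = 12.65 m, so the well at 11 m is 1.65 m upgradient of the peak.
√(4πDt) = 5.388 m, giving peak height M/(n_e·A·√(4πDt)) = 3.4/(0.39 × 160 × 5.388) = 0.01011 kg/m³.
(x−vt)²/(4Dt) = (-1.65)²/(4 × 0.042 × 55) = 0.2946; exp(−0.2946) = 0.7448.
C = 0.01011 × 0.7448 = 0.00753 kg/m³.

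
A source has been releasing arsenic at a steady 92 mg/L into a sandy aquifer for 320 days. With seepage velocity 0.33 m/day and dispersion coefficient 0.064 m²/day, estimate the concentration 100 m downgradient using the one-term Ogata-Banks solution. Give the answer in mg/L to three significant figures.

74.4 mg/L

For a continuous step input, C/C₀ ≈ ½·erfc((x−vt)/(2√(Dt))).
vt = 0.33 × 320 = 105.6 m and 2√(Dt) = 2√(0.064 × 320) = 9.051 m.
Argument (x−vt)/(2√(Dt)) = (100 − 105.6)/9.051 = -0.6187; ½·erfc(-0.6187) = 0.8092.
C = 92 × 0.8092 = 74.4 mg/L.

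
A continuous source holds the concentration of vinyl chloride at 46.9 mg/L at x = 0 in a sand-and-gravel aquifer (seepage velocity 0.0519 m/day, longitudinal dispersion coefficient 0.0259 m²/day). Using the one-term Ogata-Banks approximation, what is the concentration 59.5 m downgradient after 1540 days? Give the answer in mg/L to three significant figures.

46.4 mg/L

For a continuous step input, C/C₀ ≈ ½·erfc((x−vt)/(2√(Dt))).
vt = 0.0519 × 1540 = 79.926 m and 2√(Dt) = 2√(0.0259 × 1540) = 12.63 m.
Argument (x−vt)/(2√(Dt)) = (59.5 − 79.926)/12.63 = -1.617; ½·erfc(-1.617) = 0.9889.
C = 46.9 × 0.9889 = 46.4 mg/L.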